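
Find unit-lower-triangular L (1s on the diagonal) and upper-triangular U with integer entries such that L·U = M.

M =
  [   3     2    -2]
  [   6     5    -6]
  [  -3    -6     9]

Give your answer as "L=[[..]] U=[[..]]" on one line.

L=[[1,0,0],[2,1,0],[-1,-4,1]] U=[[3,2,-2],[0,1,-2],[0,0,-1]]

  R1 -= 2·R0 → [0,1,-2]
  R2 -= -1·R0 → [0,-4,7]
  R2 -= -4·R1 → [0,0,-1]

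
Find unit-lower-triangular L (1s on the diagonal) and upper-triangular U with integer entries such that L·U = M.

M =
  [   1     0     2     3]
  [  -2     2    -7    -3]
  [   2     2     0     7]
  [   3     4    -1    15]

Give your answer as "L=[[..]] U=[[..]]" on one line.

  row1 -= -2·row0 → [0,2,-3,3]
  row2 -= 2·row0 → [0,2,-4,1]
  row3 -= 3·row0 → [0,4,-7,6]
  row2 -= 1·row1 → [0,0,-1,-2]
  row3 -= 2·row1 → [0,0,-1,0]
  row3 -= 1·row2 → [0,0,0,2]

L=[[1,0,0,0],[-2,1,0,0],[2,1,1,0],[3,2,1,1]] U=[[1,0,2,3],[0,2,-3,3],[0,0,-1,-2],[0,0,0,2]]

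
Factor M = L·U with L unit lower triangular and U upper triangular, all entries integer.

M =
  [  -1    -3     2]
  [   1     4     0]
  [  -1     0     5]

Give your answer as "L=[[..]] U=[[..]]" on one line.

  R1 -= -1·R0 → [0,1,2]
  R2 -= 1·R0 → [0,3,3]
  R2 -= 3·R1 → [0,0,-3]

L=[[1,0,0],[-1,1,0],[1,3,1]] U=[[-1,-3,2],[0,1,2],[0,0,-3]]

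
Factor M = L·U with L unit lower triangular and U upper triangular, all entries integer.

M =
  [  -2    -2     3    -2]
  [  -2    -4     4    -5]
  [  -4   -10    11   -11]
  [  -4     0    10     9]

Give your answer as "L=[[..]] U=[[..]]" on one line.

L=[[1,0,0,0],[1,1,0,0],[2,3,1,0],[2,-2,3,1]] U=[[-2,-2,3,-2],[0,-2,1,-3],[0,0,2,2],[0,0,0,1]]

  R1 -= 1·R0 → [0,-2,1,-3]
  R2 -= 2·R0 → [0,-6,5,-7]
  R3 -= 2·R0 → [0,4,4,13]
  R2 -= 3·R1 → [0,0,2,2]
  R3 -= -2·R1 → [0,0,6,7]
  R3 -= 3·R2 → [0,0,0,1]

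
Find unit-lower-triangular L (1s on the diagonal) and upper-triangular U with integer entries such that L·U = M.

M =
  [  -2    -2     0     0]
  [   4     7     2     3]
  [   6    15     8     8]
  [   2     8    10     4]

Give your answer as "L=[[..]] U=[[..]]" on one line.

L=[[1,0,0,0],[-2,1,0,0],[-3,3,1,0],[-1,2,3,1]] U=[[-2,-2,0,0],[0,3,2,3],[0,0,2,-1],[0,0,0,1]]

  R1 -= -2·R0 → [0,3,2,3]
  R2 -= -3·R0 → [0,9,8,8]
  R3 -= -1·R0 → [0,6,10,4]
  R2 -= 3·R1 → [0,0,2,-1]
  R3 -= 2·R1 → [0,0,6,-2]
  R3 -= 3·R2 → [0,0,0,1]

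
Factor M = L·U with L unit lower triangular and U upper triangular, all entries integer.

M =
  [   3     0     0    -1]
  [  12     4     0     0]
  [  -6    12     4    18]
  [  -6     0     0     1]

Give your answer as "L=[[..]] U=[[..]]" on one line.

  row1 -= 4·row0 → [0,4,0,4]
  row2 -= -2·row0 → [0,12,4,16]
  row3 -= -2·row0 → [0,0,0,-1]
  row2 -= 3·row1 → [0,0,4,4]
  row3 -= 0·row1 → [0,0,0,-1]
  row3 -= 0·row2 → [0,0,0,-1]

L=[[1,0,0,0],[4,1,0,0],[-2,3,1,0],[-2,0,0,1]] U=[[3,0,0,-1],[0,4,0,4],[0,0,4,4],[0,0,0,-1]]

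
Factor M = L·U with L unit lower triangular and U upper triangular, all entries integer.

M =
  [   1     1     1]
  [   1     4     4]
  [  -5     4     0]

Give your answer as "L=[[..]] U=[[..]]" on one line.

  row1 -= 1·row0 → [0,3,3]
  row2 -= -5·row0 → [0,9,5]
  row2 -= 3·row1 → [0,0,-4]

L=[[1,0,0],[1,1,0],[-5,3,1]] U=[[1,1,1],[0,3,3],[0,0,-4]]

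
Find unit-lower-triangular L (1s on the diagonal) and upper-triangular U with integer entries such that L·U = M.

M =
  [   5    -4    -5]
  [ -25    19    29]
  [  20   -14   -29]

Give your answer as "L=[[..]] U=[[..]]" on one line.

L=[[1,0,0],[-5,1,0],[4,-2,1]] U=[[5,-4,-5],[0,-1,4],[0,0,-1]]

  R1 -= -5·R0 → [0,-1,4]
  R2 -= 4·R0 → [0,2,-9]
  R2 -= -2·R1 → [0,0,-1]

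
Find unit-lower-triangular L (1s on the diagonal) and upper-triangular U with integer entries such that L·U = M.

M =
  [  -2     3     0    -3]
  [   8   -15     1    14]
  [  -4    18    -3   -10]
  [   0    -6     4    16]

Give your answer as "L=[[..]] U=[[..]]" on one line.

  r1 -= -4·r0 → [0,-3,1,2]
  r2 -= 2·r0 → [0,12,-3,-4]
  r3 -= 0·r0 → [0,-6,4,16]
  r2 -= -4·r1 → [0,0,1,4]
  r3 -= 2·r1 → [0,0,2,12]
  r3 -= 2·r2 → [0,0,0,4]

L=[[1,0,0,0],[-4,1,0,0],[2,-4,1,0],[0,2,2,1]] U=[[-2,3,0,-3],[0,-3,1,2],[0,0,1,4],[0,0,0,4]]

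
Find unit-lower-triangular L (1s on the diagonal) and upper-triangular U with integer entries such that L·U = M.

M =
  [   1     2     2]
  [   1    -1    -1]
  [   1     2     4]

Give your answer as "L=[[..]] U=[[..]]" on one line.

  r1 -= 1·r0 → [0,-3,-3]
  r2 -= 1·r0 → [0,0,2]
  r2 -= 0·r1 → [0,0,2]

L=[[1,0,0],[1,1,0],[1,0,1]] U=[[1,2,2],[0,-3,-3],[0,0,2]]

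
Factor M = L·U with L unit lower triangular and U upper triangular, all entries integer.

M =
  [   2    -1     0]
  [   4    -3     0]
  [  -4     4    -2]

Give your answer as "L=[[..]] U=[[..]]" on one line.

  r1 -= 2·r0 → [0,-1,0]
  r2 -= -2·r0 → [0,2,-2]
  r2 -= -2·r1 → [0,0,-2]

L=[[1,0,0],[2,1,0],[-2,-2,1]] U=[[2,-1,0],[0,-1,0],[0,0,-2]]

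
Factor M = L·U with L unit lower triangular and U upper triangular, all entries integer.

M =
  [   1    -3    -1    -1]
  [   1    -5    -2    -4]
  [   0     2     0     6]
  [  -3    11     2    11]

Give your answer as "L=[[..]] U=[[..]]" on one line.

L=[[1,0,0,0],[1,1,0,0],[0,-1,1,0],[-3,-1,2,1]] U=[[1,-3,-1,-1],[0,-2,-1,-3],[0,0,-1,3],[0,0,0,-1]]

  r1 -= 1·r0 → [0,-2,-1,-3]
  r2 -= 0·r0 → [0,2,0,6]
  r3 -= -3·r0 → [0,2,-1,8]
  r2 -= -1·r1 → [0,0,-1,3]
  r3 -= -1·r1 → [0,0,-2,5]
  r3 -= 2·r2 → [0,0,0,-1]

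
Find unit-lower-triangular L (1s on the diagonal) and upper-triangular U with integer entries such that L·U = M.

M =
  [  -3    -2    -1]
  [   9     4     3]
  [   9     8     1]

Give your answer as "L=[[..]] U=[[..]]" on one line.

L=[[1,0,0],[-3,1,0],[-3,-1,1]] U=[[-3,-2,-1],[0,-2,0],[0,0,-2]]

  row1 -= -3·row0 → [0,-2,0]
  row2 -= -3·row0 → [0,2,-2]
  row2 -= -1·row1 → [0,0,-2]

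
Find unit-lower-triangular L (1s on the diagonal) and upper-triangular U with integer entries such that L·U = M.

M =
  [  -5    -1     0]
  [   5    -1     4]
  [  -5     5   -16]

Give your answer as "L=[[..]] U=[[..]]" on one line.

L=[[1,0,0],[-1,1,0],[1,-3,1]] U=[[-5,-1,0],[0,-2,4],[0,0,-4]]

  r1 -= -1·r0 → [0,-2,4]
  r2 -= 1·r0 → [0,6,-16]
  r2 -= -3·r1 → [0,0,-4]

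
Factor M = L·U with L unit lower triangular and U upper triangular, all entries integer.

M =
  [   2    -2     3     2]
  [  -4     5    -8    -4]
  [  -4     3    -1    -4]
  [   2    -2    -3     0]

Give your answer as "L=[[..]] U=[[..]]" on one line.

L=[[1,0,0,0],[-2,1,0,0],[-2,-1,1,0],[1,0,-2,1]] U=[[2,-2,3,2],[0,1,-2,0],[0,0,3,0],[0,0,0,-2]]

  row1 -= -2·row0 → [0,1,-2,0]
  row2 -= -2·row0 → [0,-1,5,0]
  row3 -= 1·row0 → [0,0,-6,-2]
  row2 -= -1·row1 → [0,0,3,0]
  row3 -= 0·row1 → [0,0,-6,-2]
  row3 -= -2·row2 → [0,0,0,-2]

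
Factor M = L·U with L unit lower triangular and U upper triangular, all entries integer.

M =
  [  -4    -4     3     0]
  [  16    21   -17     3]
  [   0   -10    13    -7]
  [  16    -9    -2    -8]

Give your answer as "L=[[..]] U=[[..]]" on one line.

  row1 -= -4·row0 → [0,5,-5,3]
  row2 -= 0·row0 → [0,-10,13,-7]
  row3 -= -4·row0 → [0,-25,10,-8]
  row2 -= -2·row1 → [0,0,3,-1]
  row3 -= -5·row1 → [0,0,-15,7]
  row3 -= -5·row2 → [0,0,0,2]

L=[[1,0,0,0],[-4,1,0,0],[0,-2,1,0],[-4,-5,-5,1]] U=[[-4,-4,3,0],[0,5,-5,3],[0,0,3,-1],[0,0,0,2]]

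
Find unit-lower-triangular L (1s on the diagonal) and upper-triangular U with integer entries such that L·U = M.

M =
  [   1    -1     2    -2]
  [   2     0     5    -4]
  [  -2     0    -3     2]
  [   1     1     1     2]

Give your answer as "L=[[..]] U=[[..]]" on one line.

  R1 -= 2·R0 → [0,2,1,0]
  R2 -= -2·R0 → [0,-2,1,-2]
  R3 -= 1·R0 → [0,2,-1,4]
  R2 -= -1·R1 → [0,0,2,-2]
  R3 -= 1·R1 → [0,0,-2,4]
  R3 -= -1·R2 → [0,0,0,2]

L=[[1,0,0,0],[2,1,0,0],[-2,-1,1,0],[1,1,-1,1]] U=[[1,-1,2,-2],[0,2,1,0],[0,0,2,-2],[0,0,0,2]]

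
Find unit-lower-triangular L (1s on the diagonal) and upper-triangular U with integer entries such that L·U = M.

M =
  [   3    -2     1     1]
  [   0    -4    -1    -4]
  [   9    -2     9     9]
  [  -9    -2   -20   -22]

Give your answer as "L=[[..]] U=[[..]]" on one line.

  R1 -= 0·R0 → [0,-4,-1,-4]
  R2 -= 3·R0 → [0,4,6,6]
  R3 -= -3·R0 → [0,-8,-17,-19]
  R2 -= -1·R1 → [0,0,5,2]
  R3 -= 2·R1 → [0,0,-15,-11]
  R3 -= -3·R2 → [0,0,0,-5]

L=[[1,0,0,0],[0,1,0,0],[3,-1,1,0],[-3,2,-3,1]] U=[[3,-2,1,1],[0,-4,-1,-4],[0,0,5,2],[0,0,0,-5]]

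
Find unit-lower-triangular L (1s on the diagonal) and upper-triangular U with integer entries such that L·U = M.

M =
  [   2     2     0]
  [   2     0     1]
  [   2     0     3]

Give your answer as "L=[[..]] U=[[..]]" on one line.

  row1 -= 1·row0 → [0,-2,1]
  row2 -= 1·row0 → [0,-2,3]
  row2 -= 1·row1 → [0,0,2]

L=[[1,0,0],[1,1,0],[1,1,1]] U=[[2,2,0],[0,-2,1],[0,0,2]]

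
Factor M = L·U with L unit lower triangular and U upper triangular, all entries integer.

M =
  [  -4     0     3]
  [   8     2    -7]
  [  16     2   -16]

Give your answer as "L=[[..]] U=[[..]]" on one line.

  R1 -= -2·R0 → [0,2,-1]
  R2 -= -4·R0 → [0,2,-4]
  R2 -= 1·R1 → [0,0,-3]

L=[[1,0,0],[-2,1,0],[-4,1,1]] U=[[-4,0,3],[0,2,-1],[0,0,-3]]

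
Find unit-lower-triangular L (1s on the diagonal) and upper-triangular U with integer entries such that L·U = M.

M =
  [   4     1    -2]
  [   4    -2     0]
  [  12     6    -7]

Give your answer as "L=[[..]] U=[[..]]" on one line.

  R1 -= 1·R0 → [0,-3,2]
  R2 -= 3·R0 → [0,3,-1]
  R2 -= -1·R1 → [0,0,1]

L=[[1,0,0],[1,1,0],[3,-1,1]] U=[[4,1,-2],[0,-3,2],[0,0,1]]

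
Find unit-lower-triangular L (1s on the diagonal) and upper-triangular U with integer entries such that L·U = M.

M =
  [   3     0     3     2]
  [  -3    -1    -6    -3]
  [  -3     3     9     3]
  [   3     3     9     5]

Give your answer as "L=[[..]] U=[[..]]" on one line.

  R1 -= -1·R0 → [0,-1,-3,-1]
  R2 -= -1·R0 → [0,3,12,5]
  R3 -= 1·R0 → [0,3,6,3]
  R2 -= -3·R1 → [0,0,3,2]
  R3 -= -3·R1 → [0,0,-3,0]
  R3 -= -1·R2 → [0,0,0,2]

L=[[1,0,0,0],[-1,1,0,0],[-1,-3,1,0],[1,-3,-1,1]] U=[[3,0,3,2],[0,-1,-3,-1],[0,0,3,2],[0,0,0,2]]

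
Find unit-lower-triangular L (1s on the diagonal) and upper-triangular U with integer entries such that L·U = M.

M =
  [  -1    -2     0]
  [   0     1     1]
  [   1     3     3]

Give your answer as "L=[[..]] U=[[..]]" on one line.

  row1 -= 0·row0 → [0,1,1]
  row2 -= -1·row0 → [0,1,3]
  row2 -= 1·row1 → [0,0,2]

L=[[1,0,0],[0,1,0],[-1,1,1]] U=[[-1,-2,0],[0,1,1],[0,0,2]]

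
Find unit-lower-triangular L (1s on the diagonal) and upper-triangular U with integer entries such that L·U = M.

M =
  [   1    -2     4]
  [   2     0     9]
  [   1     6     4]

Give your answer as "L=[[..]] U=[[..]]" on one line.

  r1 -= 2·r0 → [0,4,1]
  r2 -= 1·r0 → [0,8,0]
  r2 -= 2·r1 → [0,0,-2]

L=[[1,0,0],[2,1,0],[1,2,1]] U=[[1,-2,4],[0,4,1],[0,0,-2]]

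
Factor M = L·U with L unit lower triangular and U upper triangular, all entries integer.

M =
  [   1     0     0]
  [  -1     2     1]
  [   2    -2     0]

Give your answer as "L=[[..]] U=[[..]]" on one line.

  row1 -= -1·row0 → [0,2,1]
  row2 -= 2·row0 → [0,-2,0]
  row2 -= -1·row1 → [0,0,1]

L=[[1,0,0],[-1,1,0],[2,-1,1]] U=[[1,0,0],[0,2,1],[0,0,1]]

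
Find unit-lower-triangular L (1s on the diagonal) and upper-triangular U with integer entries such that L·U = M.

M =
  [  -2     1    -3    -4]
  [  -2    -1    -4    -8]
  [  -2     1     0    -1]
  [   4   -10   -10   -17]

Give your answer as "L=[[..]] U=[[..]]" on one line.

  row1 -= 1·row0 → [0,-2,-1,-4]
  row2 -= 1·row0 → [0,0,3,3]
  row3 -= -2·row0 → [0,-8,-16,-25]
  row2 -= 0·row1 → [0,0,3,3]
  row3 -= 4·row1 → [0,0,-12,-9]
  row3 -= -4·row2 → [0,0,0,3]

L=[[1,0,0,0],[1,1,0,0],[1,0,1,0],[-2,4,-4,1]] U=[[-2,1,-3,-4],[0,-2,-1,-4],[0,0,3,3],[0,0,0,3]]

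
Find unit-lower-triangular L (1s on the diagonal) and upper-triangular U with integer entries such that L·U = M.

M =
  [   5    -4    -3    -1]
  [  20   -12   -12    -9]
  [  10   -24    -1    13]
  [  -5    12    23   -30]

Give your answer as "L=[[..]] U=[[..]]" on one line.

L=[[1,0,0,0],[4,1,0,0],[2,-4,1,0],[-1,2,4,1]] U=[[5,-4,-3,-1],[0,4,0,-5],[0,0,5,-5],[0,0,0,-1]]

  r1 -= 4·r0 → [0,4,0,-5]
  r2 -= 2·r0 → [0,-16,5,15]
  r3 -= -1·r0 → [0,8,20,-31]
  r2 -= -4·r1 → [0,0,5,-5]
  r3 -= 2·r1 → [0,0,20,-21]
  r3 -= 4·r2 → [0,0,0,-1]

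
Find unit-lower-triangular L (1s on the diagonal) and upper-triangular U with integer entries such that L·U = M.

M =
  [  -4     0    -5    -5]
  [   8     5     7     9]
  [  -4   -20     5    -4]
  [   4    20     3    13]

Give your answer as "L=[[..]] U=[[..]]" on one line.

  row1 -= -2·row0 → [0,5,-3,-1]
  row2 -= 1·row0 → [0,-20,10,1]
  row3 -= -1·row0 → [0,20,-2,8]
  row2 -= -4·row1 → [0,0,-2,-3]
  row3 -= 4·row1 → [0,0,10,12]
  row3 -= -5·row2 → [0,0,0,-3]

L=[[1,0,0,0],[-2,1,0,0],[1,-4,1,0],[-1,4,-5,1]] U=[[-4,0,-5,-5],[0,5,-3,-1],[0,0,-2,-3],[0,0,0,-3]]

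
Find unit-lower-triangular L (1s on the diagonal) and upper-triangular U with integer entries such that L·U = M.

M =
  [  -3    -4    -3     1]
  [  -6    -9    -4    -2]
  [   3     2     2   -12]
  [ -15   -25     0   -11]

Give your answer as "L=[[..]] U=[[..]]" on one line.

  R1 -= 2·R0 → [0,-1,2,-4]
  R2 -= -1·R0 → [0,-2,-1,-11]
  R3 -= 5·R0 → [0,-5,15,-16]
  R2 -= 2·R1 → [0,0,-5,-3]
  R3 -= 5·R1 → [0,0,5,4]
  R3 -= -1·R2 → [0,0,0,1]

L=[[1,0,0,0],[2,1,0,0],[-1,2,1,0],[5,5,-1,1]] U=[[-3,-4,-3,1],[0,-1,2,-4],[0,0,-5,-3],[0,0,0,1]]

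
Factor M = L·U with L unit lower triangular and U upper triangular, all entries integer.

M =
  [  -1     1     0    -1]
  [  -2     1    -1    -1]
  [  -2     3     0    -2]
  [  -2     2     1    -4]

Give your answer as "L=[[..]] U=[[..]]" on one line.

L=[[1,0,0,0],[2,1,0,0],[2,-1,1,0],[2,0,-1,1]] U=[[-1,1,0,-1],[0,-1,-1,1],[0,0,-1,1],[0,0,0,-1]]

  r1 -= 2·r0 → [0,-1,-1,1]
  r2 -= 2·r0 → [0,1,0,0]
  r3 -= 2·r0 → [0,0,1,-2]
  r2 -= -1·r1 → [0,0,-1,1]
  r3 -= 0·r1 → [0,0,1,-2]
  r3 -= -1·r2 → [0,0,0,-1]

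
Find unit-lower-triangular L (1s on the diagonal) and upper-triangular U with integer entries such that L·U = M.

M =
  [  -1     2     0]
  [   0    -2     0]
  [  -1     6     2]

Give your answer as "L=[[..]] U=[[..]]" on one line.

  R1 -= 0·R0 → [0,-2,0]
  R2 -= 1·R0 → [0,4,2]
  R2 -= -2·R1 → [0,0,2]

L=[[1,0,0],[0,1,0],[1,-2,1]] U=[[-1,2,0],[0,-2,0],[0,0,2]]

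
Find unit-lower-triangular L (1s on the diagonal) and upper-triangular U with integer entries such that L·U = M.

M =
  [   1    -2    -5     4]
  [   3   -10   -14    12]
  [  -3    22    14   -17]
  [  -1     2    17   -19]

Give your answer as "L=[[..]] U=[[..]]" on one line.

  R1 -= 3·R0 → [0,-4,1,0]
  R2 -= -3·R0 → [0,16,-1,-5]
  R3 -= -1·R0 → [0,0,12,-15]
  R2 -= -4·R1 → [0,0,3,-5]
  R3 -= 0·R1 → [0,0,12,-15]
  R3 -= 4·R2 → [0,0,0,5]

L=[[1,0,0,0],[3,1,0,0],[-3,-4,1,0],[-1,0,4,1]] U=[[1,-2,-5,4],[0,-4,1,0],[0,0,3,-5],[0,0,0,5]]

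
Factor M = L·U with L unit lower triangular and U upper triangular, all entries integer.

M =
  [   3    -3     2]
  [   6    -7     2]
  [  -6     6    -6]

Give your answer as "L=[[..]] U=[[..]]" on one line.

  row1 -= 2·row0 → [0,-1,-2]
  row2 -= -2·row0 → [0,0,-2]
  row2 -= 0·row1 → [0,0,-2]

L=[[1,0,0],[2,1,0],[-2,0,1]] U=[[3,-3,2],[0,-1,-2],[0,0,-2]]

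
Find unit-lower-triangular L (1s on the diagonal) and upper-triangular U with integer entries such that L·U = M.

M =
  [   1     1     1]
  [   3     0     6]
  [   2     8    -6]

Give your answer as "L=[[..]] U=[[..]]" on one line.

L=[[1,0,0],[3,1,0],[2,-2,1]] U=[[1,1,1],[0,-3,3],[0,0,-2]]

  R1 -= 3·R0 → [0,-3,3]
  R2 -= 2·R0 → [0,6,-8]
  R2 -= -2·R1 → [0,0,-2]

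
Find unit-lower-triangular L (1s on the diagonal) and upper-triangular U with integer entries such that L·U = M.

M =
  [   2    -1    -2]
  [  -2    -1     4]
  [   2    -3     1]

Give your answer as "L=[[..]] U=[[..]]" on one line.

L=[[1,0,0],[-1,1,0],[1,1,1]] U=[[2,-1,-2],[0,-2,2],[0,0,1]]

  R1 -= -1·R0 → [0,-2,2]
  R2 -= 1·R0 → [0,-2,3]
  R2 -= 1·R1 → [0,0,1]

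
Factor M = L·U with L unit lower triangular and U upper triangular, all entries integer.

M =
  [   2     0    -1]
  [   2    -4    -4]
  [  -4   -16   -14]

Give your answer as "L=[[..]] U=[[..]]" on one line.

  R1 -= 1·R0 → [0,-4,-3]
  R2 -= -2·R0 → [0,-16,-16]
  R2 -= 4·R1 → [0,0,-4]

L=[[1,0,0],[1,1,0],[-2,4,1]] U=[[2,0,-1],[0,-4,-3],[0,0,-4]]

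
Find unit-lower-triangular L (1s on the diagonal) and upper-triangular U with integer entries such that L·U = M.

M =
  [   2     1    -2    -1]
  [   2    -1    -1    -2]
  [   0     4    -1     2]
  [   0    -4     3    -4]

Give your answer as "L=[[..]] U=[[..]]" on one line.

L=[[1,0,0,0],[1,1,0,0],[0,-2,1,0],[0,2,1,1]] U=[[2,1,-2,-1],[0,-2,1,-1],[0,0,1,0],[0,0,0,-2]]

  row1 -= 1·row0 → [0,-2,1,-1]
  row2 -= 0·row0 → [0,4,-1,2]
  row3 -= 0·row0 → [0,-4,3,-4]
  row2 -= -2·row1 → [0,0,1,0]
  row3 -= 2·row1 → [0,0,1,-2]
  row3 -= 1·row2 → [0,0,0,-2]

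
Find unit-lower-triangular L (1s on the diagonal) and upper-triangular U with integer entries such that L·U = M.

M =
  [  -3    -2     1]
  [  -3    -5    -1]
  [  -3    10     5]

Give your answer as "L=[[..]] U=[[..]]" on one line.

L=[[1,0,0],[1,1,0],[1,-4,1]] U=[[-3,-2,1],[0,-3,-2],[0,0,-4]]

  R1 -= 1·R0 → [0,-3,-2]
  R2 -= 1·R0 → [0,12,4]
  R2 -= -4·R1 → [0,0,-4]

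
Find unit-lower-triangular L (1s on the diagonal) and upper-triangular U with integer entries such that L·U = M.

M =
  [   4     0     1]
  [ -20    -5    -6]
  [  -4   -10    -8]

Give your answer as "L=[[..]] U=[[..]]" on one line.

  R1 -= -5·R0 → [0,-5,-1]
  R2 -= -1·R0 → [0,-10,-7]
  R2 -= 2·R1 → [0,0,-5]

L=[[1,0,0],[-5,1,0],[-1,2,1]] U=[[4,0,1],[0,-5,-1],[0,0,-5]]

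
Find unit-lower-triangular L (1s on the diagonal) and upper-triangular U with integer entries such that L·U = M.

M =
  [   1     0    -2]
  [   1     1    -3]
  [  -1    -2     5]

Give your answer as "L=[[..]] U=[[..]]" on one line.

L=[[1,0,0],[1,1,0],[-1,-2,1]] U=[[1,0,-2],[0,1,-1],[0,0,1]]

  row1 -= 1·row0 → [0,1,-1]
  row2 -= -1·row0 → [0,-2,3]
  row2 -= -2·row1 → [0,0,1]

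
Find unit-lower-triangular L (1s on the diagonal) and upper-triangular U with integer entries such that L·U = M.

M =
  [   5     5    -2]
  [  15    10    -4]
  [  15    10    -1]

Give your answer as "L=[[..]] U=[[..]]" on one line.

  r1 -= 3·r0 → [0,-5,2]
  r2 -= 3·r0 → [0,-5,5]
  r2 -= 1·r1 → [0,0,3]

L=[[1,0,0],[3,1,0],[3,1,1]] U=[[5,5,-2],[0,-5,2],[0,0,3]]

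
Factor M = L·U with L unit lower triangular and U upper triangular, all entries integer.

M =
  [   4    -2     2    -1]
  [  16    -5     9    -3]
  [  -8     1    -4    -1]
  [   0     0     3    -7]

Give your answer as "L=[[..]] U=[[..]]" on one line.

  R1 -= 4·R0 → [0,3,1,1]
  R2 -= -2·R0 → [0,-3,0,-3]
  R3 -= 0·R0 → [0,0,3,-7]
  R2 -= -1·R1 → [0,0,1,-2]
  R3 -= 0·R1 → [0,0,3,-7]
  R3 -= 3·R2 → [0,0,0,-1]

L=[[1,0,0,0],[4,1,0,0],[-2,-1,1,0],[0,0,3,1]] U=[[4,-2,2,-1],[0,3,1,1],[0,0,1,-2],[0,0,0,-1]]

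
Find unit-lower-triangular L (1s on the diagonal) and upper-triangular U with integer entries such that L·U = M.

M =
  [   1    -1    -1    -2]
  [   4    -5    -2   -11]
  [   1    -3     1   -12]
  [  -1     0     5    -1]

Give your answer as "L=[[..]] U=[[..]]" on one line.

L=[[1,0,0,0],[4,1,0,0],[1,2,1,0],[-1,1,-1,1]] U=[[1,-1,-1,-2],[0,-1,2,-3],[0,0,-2,-4],[0,0,0,-4]]

  R1 -= 4·R0 → [0,-1,2,-3]
  R2 -= 1·R0 → [0,-2,2,-10]
  R3 -= -1·R0 → [0,-1,4,-3]
  R2 -= 2·R1 → [0,0,-2,-4]
  R3 -= 1·R1 → [0,0,2,0]
  R3 -= -1·R2 → [0,0,0,-4]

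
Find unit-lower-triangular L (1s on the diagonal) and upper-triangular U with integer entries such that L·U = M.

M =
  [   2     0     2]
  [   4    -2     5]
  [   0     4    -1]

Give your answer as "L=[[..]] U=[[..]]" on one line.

L=[[1,0,0],[2,1,0],[0,-2,1]] U=[[2,0,2],[0,-2,1],[0,0,1]]

  r1 -= 2·r0 → [0,-2,1]
  r2 -= 0·r0 → [0,4,-1]
  r2 -= -2·r1 → [0,0,1]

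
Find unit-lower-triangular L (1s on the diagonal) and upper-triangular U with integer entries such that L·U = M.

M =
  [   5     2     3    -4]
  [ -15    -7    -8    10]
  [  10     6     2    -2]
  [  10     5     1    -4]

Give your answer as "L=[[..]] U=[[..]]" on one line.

L=[[1,0,0,0],[-3,1,0,0],[2,-2,1,0],[2,-1,2,1]] U=[[5,2,3,-4],[0,-1,1,-2],[0,0,-2,2],[0,0,0,-2]]

  r1 -= -3·r0 → [0,-1,1,-2]
  r2 -= 2·r0 → [0,2,-4,6]
  r3 -= 2·r0 → [0,1,-5,4]
  r2 -= -2·r1 → [0,0,-2,2]
  r3 -= -1·r1 → [0,0,-4,2]
  r3 -= 2·r2 → [0,0,0,-2]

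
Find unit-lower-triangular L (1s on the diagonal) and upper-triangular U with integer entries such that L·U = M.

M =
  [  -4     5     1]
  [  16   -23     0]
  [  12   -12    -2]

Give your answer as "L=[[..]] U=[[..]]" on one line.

  r1 -= -4·r0 → [0,-3,4]
  r2 -= -3·r0 → [0,3,1]
  r2 -= -1·r1 → [0,0,5]

L=[[1,0,0],[-4,1,0],[-3,-1,1]] U=[[-4,5,1],[0,-3,4],[0,0,5]]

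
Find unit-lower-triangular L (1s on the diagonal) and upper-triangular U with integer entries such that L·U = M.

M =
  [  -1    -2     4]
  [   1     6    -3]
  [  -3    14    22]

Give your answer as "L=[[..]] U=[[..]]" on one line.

L=[[1,0,0],[-1,1,0],[3,5,1]] U=[[-1,-2,4],[0,4,1],[0,0,5]]

  row1 -= -1·row0 → [0,4,1]
  row2 -= 3·row0 → [0,20,10]
  row2 -= 5·row1 → [0,0,5]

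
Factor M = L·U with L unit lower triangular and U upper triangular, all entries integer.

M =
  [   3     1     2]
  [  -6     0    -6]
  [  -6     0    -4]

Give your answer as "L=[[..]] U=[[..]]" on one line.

L=[[1,0,0],[-2,1,0],[-2,1,1]] U=[[3,1,2],[0,2,-2],[0,0,2]]

  R1 -= -2·R0 → [0,2,-2]
  R2 -= -2·R0 → [0,2,0]
  R2 -= 1·R1 → [0,0,2]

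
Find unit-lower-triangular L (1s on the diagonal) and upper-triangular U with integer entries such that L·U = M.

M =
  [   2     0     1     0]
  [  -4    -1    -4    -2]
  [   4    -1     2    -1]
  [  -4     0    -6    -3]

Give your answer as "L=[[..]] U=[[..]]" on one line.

  R1 -= -2·R0 → [0,-1,-2,-2]
  R2 -= 2·R0 → [0,-1,0,-1]
  R3 -= -2·R0 → [0,0,-4,-3]
  R2 -= 1·R1 → [0,0,2,1]
  R3 -= 0·R1 → [0,0,-4,-3]
  R3 -= -2·R2 → [0,0,0,-1]

L=[[1,0,0,0],[-2,1,0,0],[2,1,1,0],[-2,0,-2,1]] U=[[2,0,1,0],[0,-1,-2,-2],[0,0,2,1],[0,0,0,-1]]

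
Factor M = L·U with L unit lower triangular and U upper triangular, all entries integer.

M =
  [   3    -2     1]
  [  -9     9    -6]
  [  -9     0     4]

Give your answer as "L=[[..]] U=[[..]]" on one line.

  R1 -= -3·R0 → [0,3,-3]
  R2 -= -3·R0 → [0,-6,7]
  R2 -= -2·R1 → [0,0,1]

L=[[1,0,0],[-3,1,0],[-3,-2,1]] U=[[3,-2,1],[0,3,-3],[0,0,1]]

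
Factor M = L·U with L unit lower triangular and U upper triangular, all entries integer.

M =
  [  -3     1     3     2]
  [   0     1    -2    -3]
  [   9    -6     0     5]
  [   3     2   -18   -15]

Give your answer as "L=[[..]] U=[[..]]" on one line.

L=[[1,0,0,0],[0,1,0,0],[-3,-3,1,0],[-1,3,-3,1]] U=[[-3,1,3,2],[0,1,-2,-3],[0,0,3,2],[0,0,0,2]]

  R1 -= 0·R0 → [0,1,-2,-3]
  R2 -= -3·R0 → [0,-3,9,11]
  R3 -= -1·R0 → [0,3,-15,-13]
  R2 -= -3·R1 → [0,0,3,2]
  R3 -= 3·R1 → [0,0,-9,-4]
  R3 -= -3·R2 → [0,0,0,2]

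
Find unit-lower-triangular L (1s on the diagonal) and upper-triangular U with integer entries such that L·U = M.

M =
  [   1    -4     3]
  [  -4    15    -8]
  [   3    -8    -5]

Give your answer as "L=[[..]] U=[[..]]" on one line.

L=[[1,0,0],[-4,1,0],[3,-4,1]] U=[[1,-4,3],[0,-1,4],[0,0,2]]

  R1 -= -4·R0 → [0,-1,4]
  R2 -= 3·R0 → [0,4,-14]
  R2 -= -4·R1 → [0,0,2]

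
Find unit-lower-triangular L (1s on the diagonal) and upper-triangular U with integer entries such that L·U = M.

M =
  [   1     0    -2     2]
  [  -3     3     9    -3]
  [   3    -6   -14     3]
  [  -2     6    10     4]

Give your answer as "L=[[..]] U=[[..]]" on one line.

  row1 -= -3·row0 → [0,3,3,3]
  row2 -= 3·row0 → [0,-6,-8,-3]
  row3 -= -2·row0 → [0,6,6,8]
  row2 -= -2·row1 → [0,0,-2,3]
  row3 -= 2·row1 → [0,0,0,2]
  row3 -= 0·row2 → [0,0,0,2]

L=[[1,0,0,0],[-3,1,0,0],[3,-2,1,0],[-2,2,0,1]] U=[[1,0,-2,2],[0,3,3,3],[0,0,-2,3],[0,0,0,2]]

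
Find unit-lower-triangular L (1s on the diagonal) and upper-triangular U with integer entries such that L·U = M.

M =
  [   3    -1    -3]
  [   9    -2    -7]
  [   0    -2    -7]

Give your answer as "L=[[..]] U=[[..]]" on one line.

  R1 -= 3·R0 → [0,1,2]
  R2 -= 0·R0 → [0,-2,-7]
  R2 -= -2·R1 → [0,0,-3]

L=[[1,0,0],[3,1,0],[0,-2,1]] U=[[3,-1,-3],[0,1,2],[0,0,-3]]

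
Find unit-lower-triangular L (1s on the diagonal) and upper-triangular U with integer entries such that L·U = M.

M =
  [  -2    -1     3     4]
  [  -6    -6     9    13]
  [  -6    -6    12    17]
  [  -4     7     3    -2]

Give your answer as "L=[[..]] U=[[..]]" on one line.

L=[[1,0,0,0],[3,1,0,0],[3,1,1,0],[2,-3,-1,1]] U=[[-2,-1,3,4],[0,-3,0,1],[0,0,3,4],[0,0,0,-3]]

  r1 -= 3·r0 → [0,-3,0,1]
  r2 -= 3·r0 → [0,-3,3,5]
  r3 -= 2·r0 → [0,9,-3,-10]
  r2 -= 1·r1 → [0,0,3,4]
  r3 -= -3·r1 → [0,0,-3,-7]
  r3 -= -1·r2 → [0,0,0,-3]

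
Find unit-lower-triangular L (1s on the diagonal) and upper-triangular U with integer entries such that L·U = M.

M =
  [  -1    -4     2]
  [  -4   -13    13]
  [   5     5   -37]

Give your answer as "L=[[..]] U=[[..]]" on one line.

L=[[1,0,0],[4,1,0],[-5,-5,1]] U=[[-1,-4,2],[0,3,5],[0,0,-2]]

  r1 -= 4·r0 → [0,3,5]
  r2 -= -5·r0 → [0,-15,-27]
  r2 -= -5·r1 → [0,0,-2]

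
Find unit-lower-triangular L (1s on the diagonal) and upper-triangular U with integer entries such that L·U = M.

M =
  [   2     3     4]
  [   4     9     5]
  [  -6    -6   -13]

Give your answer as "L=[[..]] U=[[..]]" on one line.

L=[[1,0,0],[2,1,0],[-3,1,1]] U=[[2,3,4],[0,3,-3],[0,0,2]]

  R1 -= 2·R0 → [0,3,-3]
  R2 -= -3·R0 → [0,3,-1]
  R2 -= 1·R1 → [0,0,2]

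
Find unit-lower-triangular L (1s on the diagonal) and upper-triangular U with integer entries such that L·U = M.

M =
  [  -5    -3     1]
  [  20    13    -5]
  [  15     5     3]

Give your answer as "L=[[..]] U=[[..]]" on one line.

L=[[1,0,0],[-4,1,0],[-3,-4,1]] U=[[-5,-3,1],[0,1,-1],[0,0,2]]

  row1 -= -4·row0 → [0,1,-1]
  row2 -= -3·row0 → [0,-4,6]
  row2 -= -4·row1 → [0,0,2]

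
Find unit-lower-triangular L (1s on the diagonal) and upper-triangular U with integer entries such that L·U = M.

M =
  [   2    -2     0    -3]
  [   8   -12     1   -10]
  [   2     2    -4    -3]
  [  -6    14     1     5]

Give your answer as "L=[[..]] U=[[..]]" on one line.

  r1 -= 4·r0 → [0,-4,1,2]
  r2 -= 1·r0 → [0,4,-4,0]
  r3 -= -3·r0 → [0,8,1,-4]
  r2 -= -1·r1 → [0,0,-3,2]
  r3 -= -2·r1 → [0,0,3,0]
  r3 -= -1·r2 → [0,0,0,2]

L=[[1,0,0,0],[4,1,0,0],[1,-1,1,0],[-3,-2,-1,1]] U=[[2,-2,0,-3],[0,-4,1,2],[0,0,-3,2],[0,0,0,2]]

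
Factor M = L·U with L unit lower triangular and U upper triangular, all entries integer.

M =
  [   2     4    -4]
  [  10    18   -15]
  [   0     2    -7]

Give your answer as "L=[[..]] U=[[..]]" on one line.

L=[[1,0,0],[5,1,0],[0,-1,1]] U=[[2,4,-4],[0,-2,5],[0,0,-2]]

  row1 -= 5·row0 → [0,-2,5]
  row2 -= 0·row0 → [0,2,-7]
  row2 -= -1·row1 → [0,0,-2]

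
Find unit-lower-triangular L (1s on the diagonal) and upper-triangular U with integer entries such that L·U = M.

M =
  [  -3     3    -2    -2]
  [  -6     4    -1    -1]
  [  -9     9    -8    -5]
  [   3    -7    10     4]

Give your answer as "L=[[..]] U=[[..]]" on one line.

L=[[1,0,0,0],[2,1,0,0],[3,0,1,0],[-1,2,-1,1]] U=[[-3,3,-2,-2],[0,-2,3,3],[0,0,-2,1],[0,0,0,-3]]

  R1 -= 2·R0 → [0,-2,3,3]
  R2 -= 3·R0 → [0,0,-2,1]
  R3 -= -1·R0 → [0,-4,8,2]
  R2 -= 0·R1 → [0,0,-2,1]
  R3 -= 2·R1 → [0,0,2,-4]
  R3 -= -1·R2 → [0,0,0,-3]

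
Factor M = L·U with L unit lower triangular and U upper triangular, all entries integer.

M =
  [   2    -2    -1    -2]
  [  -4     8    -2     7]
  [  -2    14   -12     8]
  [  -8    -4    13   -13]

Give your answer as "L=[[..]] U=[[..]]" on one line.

L=[[1,0,0,0],[-2,1,0,0],[-1,3,1,0],[-4,-3,3,1]] U=[[2,-2,-1,-2],[0,4,-4,3],[0,0,-1,-3],[0,0,0,-3]]

  R1 -= -2·R0 → [0,4,-4,3]
  R2 -= -1·R0 → [0,12,-13,6]
  R3 -= -4·R0 → [0,-12,9,-21]
  R2 -= 3·R1 → [0,0,-1,-3]
  R3 -= -3·R1 → [0,0,-3,-12]
  R3 -= 3·R2 → [0,0,0,-3]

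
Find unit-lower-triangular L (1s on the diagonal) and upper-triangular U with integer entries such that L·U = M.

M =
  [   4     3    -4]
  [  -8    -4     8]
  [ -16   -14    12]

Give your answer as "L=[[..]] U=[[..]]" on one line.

L=[[1,0,0],[-2,1,0],[-4,-1,1]] U=[[4,3,-4],[0,2,0],[0,0,-4]]

  r1 -= -2·r0 → [0,2,0]
  r2 -= -4·r0 → [0,-2,-4]
  r2 -= -1·r1 → [0,0,-4]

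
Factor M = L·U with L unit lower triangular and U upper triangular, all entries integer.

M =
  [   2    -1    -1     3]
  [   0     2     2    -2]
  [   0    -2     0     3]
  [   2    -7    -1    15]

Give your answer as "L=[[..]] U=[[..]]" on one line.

L=[[1,0,0,0],[0,1,0,0],[0,-1,1,0],[1,-3,3,1]] U=[[2,-1,-1,3],[0,2,2,-2],[0,0,2,1],[0,0,0,3]]

  row1 -= 0·row0 → [0,2,2,-2]
  row2 -= 0·row0 → [0,-2,0,3]
  row3 -= 1·row0 → [0,-6,0,12]
  row2 -= -1·row1 → [0,0,2,1]
  row3 -= -3·row1 → [0,0,6,6]
  row3 -= 3·row2 → [0,0,0,3]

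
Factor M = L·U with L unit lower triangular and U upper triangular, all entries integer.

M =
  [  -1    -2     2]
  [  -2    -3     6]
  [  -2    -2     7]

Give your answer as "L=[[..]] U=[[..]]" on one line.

  R1 -= 2·R0 → [0,1,2]
  R2 -= 2·R0 → [0,2,3]
  R2 -= 2·R1 → [0,0,-1]

L=[[1,0,0],[2,1,0],[2,2,1]] U=[[-1,-2,2],[0,1,2],[0,0,-1]]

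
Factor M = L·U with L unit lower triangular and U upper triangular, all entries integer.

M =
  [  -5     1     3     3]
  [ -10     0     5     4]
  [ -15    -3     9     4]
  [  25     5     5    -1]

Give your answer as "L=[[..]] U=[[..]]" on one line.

L=[[1,0,0,0],[2,1,0,0],[3,3,1,0],[-5,-5,5,1]] U=[[-5,1,3,3],[0,-2,-1,-2],[0,0,3,1],[0,0,0,-1]]

  r1 -= 2·r0 → [0,-2,-1,-2]
  r2 -= 3·r0 → [0,-6,0,-5]
  r3 -= -5·r0 → [0,10,20,14]
  r2 -= 3·r1 → [0,0,3,1]
  r3 -= -5·r1 → [0,0,15,4]
  r3 -= 5·r2 → [0,0,0,-1]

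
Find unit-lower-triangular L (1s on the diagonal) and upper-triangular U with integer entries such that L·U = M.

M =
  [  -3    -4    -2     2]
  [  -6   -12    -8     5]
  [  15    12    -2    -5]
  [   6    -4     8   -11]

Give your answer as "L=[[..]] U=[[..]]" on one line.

  row1 -= 2·row0 → [0,-4,-4,1]
  row2 -= -5·row0 → [0,-8,-12,5]
  row3 -= -2·row0 → [0,-12,4,-7]
  row2 -= 2·row1 → [0,0,-4,3]
  row3 -= 3·row1 → [0,0,16,-10]
  row3 -= -4·row2 → [0,0,0,2]

L=[[1,0,0,0],[2,1,0,0],[-5,2,1,0],[-2,3,-4,1]] U=[[-3,-4,-2,2],[0,-4,-4,1],[0,0,-4,3],[0,0,0,2]]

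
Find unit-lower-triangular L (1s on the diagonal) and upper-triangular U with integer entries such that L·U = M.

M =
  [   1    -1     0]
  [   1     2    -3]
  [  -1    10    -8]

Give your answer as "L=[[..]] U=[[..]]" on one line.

  r1 -= 1·r0 → [0,3,-3]
  r2 -= -1·r0 → [0,9,-8]
  r2 -= 3·r1 → [0,0,1]

L=[[1,0,0],[1,1,0],[-1,3,1]] U=[[1,-1,0],[0,3,-3],[0,0,1]]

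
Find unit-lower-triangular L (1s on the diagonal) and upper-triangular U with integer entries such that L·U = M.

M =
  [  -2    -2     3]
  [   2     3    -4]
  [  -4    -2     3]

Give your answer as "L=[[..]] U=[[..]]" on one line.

L=[[1,0,0],[-1,1,0],[2,2,1]] U=[[-2,-2,3],[0,1,-1],[0,0,-1]]

  row1 -= -1·row0 → [0,1,-1]
  row2 -= 2·row0 → [0,2,-3]
  row2 -= 2·row1 → [0,0,-1]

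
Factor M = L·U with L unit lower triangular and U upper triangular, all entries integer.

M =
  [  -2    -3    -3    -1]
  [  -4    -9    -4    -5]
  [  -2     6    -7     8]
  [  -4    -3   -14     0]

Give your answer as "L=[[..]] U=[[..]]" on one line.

  row1 -= 2·row0 → [0,-3,2,-3]
  row2 -= 1·row0 → [0,9,-4,9]
  row3 -= 2·row0 → [0,3,-8,2]
  row2 -= -3·row1 → [0,0,2,0]
  row3 -= -1·row1 → [0,0,-6,-1]
  row3 -= -3·row2 → [0,0,0,-1]

L=[[1,0,0,0],[2,1,0,0],[1,-3,1,0],[2,-1,-3,1]] U=[[-2,-3,-3,-1],[0,-3,2,-3],[0,0,2,0],[0,0,0,-1]]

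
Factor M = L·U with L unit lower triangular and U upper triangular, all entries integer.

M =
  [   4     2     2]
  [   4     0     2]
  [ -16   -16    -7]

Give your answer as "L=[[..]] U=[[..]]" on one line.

  R1 -= 1·R0 → [0,-2,0]
  R2 -= -4·R0 → [0,-8,1]
  R2 -= 4·R1 → [0,0,1]

L=[[1,0,0],[1,1,0],[-4,4,1]] U=[[4,2,2],[0,-2,0],[0,0,1]]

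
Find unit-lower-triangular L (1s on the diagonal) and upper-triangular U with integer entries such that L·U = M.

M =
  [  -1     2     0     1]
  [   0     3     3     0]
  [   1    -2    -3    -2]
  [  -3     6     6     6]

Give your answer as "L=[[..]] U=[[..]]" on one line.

  r1 -= 0·r0 → [0,3,3,0]
  r2 -= -1·r0 → [0,0,-3,-1]
  r3 -= 3·r0 → [0,0,6,3]
  r2 -= 0·r1 → [0,0,-3,-1]
  r3 -= 0·r1 → [0,0,6,3]
  r3 -= -2·r2 → [0,0,0,1]

L=[[1,0,0,0],[0,1,0,0],[-1,0,1,0],[3,0,-2,1]] U=[[-1,2,0,1],[0,3,3,0],[0,0,-3,-1],[0,0,0,1]]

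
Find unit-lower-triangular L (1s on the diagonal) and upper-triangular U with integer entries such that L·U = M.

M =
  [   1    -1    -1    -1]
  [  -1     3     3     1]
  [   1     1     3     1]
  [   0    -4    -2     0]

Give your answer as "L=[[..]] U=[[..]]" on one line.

L=[[1,0,0,0],[-1,1,0,0],[1,1,1,0],[0,-2,1,1]] U=[[1,-1,-1,-1],[0,2,2,0],[0,0,2,2],[0,0,0,-2]]

  row1 -= -1·row0 → [0,2,2,0]
  row2 -= 1·row0 → [0,2,4,2]
  row3 -= 0·row0 → [0,-4,-2,0]
  row2 -= 1·row1 → [0,0,2,2]
  row3 -= -2·row1 → [0,0,2,0]
  row3 -= 1·row2 → [0,0,0,-2]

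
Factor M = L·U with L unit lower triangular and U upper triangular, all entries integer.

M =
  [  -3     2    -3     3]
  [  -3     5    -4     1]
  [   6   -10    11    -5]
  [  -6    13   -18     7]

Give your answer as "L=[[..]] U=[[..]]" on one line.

  row1 -= 1·row0 → [0,3,-1,-2]
  row2 -= -2·row0 → [0,-6,5,1]
  row3 -= 2·row0 → [0,9,-12,1]
  row2 -= -2·row1 → [0,0,3,-3]
  row3 -= 3·row1 → [0,0,-9,7]
  row3 -= -3·row2 → [0,0,0,-2]

L=[[1,0,0,0],[1,1,0,0],[-2,-2,1,0],[2,3,-3,1]] U=[[-3,2,-3,3],[0,3,-1,-2],[0,0,3,-3],[0,0,0,-2]]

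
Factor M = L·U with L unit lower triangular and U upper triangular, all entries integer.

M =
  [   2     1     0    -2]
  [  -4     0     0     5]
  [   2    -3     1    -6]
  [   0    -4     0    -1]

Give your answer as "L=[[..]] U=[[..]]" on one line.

L=[[1,0,0,0],[-2,1,0,0],[1,-2,1,0],[0,-2,0,1]] U=[[2,1,0,-2],[0,2,0,1],[0,0,1,-2],[0,0,0,1]]

  r1 -= -2·r0 → [0,2,0,1]
  r2 -= 1·r0 → [0,-4,1,-4]
  r3 -= 0·r0 → [0,-4,0,-1]
  r2 -= -2·r1 → [0,0,1,-2]
  r3 -= -2·r1 → [0,0,0,1]
  r3 -= 0·r2 → [0,0,0,1]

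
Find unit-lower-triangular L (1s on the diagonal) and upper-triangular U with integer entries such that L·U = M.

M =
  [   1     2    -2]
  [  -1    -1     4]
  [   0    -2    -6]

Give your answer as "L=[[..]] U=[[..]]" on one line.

  row1 -= -1·row0 → [0,1,2]
  row2 -= 0·row0 → [0,-2,-6]
  row2 -= -2·row1 → [0,0,-2]

L=[[1,0,0],[-1,1,0],[0,-2,1]] U=[[1,2,-2],[0,1,2],[0,0,-2]]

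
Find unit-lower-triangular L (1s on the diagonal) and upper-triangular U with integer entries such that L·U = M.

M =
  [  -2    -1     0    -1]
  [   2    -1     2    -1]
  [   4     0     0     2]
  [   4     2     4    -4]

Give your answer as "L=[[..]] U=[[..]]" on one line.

  R1 -= -1·R0 → [0,-2,2,-2]
  R2 -= -2·R0 → [0,-2,0,0]
  R3 -= -2·R0 → [0,0,4,-6]
  R2 -= 1·R1 → [0,0,-2,2]
  R3 -= 0·R1 → [0,0,4,-6]
  R3 -= -2·R2 → [0,0,0,-2]

L=[[1,0,0,0],[-1,1,0,0],[-2,1,1,0],[-2,0,-2,1]] U=[[-2,-1,0,-1],[0,-2,2,-2],[0,0,-2,2],[0,0,0,-2]]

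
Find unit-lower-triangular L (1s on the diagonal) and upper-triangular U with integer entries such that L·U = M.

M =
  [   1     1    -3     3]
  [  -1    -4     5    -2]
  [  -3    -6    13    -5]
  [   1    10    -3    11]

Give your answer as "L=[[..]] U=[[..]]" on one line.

  r1 -= -1·r0 → [0,-3,2,1]
  r2 -= -3·r0 → [0,-3,4,4]
  r3 -= 1·r0 → [0,9,0,8]
  r2 -= 1·r1 → [0,0,2,3]
  r3 -= -3·r1 → [0,0,6,11]
  r3 -= 3·r2 → [0,0,0,2]

L=[[1,0,0,0],[-1,1,0,0],[-3,1,1,0],[1,-3,3,1]] U=[[1,1,-3,3],[0,-3,2,1],[0,0,2,3],[0,0,0,2]]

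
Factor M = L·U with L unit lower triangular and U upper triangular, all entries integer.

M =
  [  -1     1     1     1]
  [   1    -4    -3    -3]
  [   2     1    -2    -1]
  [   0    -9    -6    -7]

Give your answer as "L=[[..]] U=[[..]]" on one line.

  row1 -= -1·row0 → [0,-3,-2,-2]
  row2 -= -2·row0 → [0,3,0,1]
  row3 -= 0·row0 → [0,-9,-6,-7]
  row2 -= -1·row1 → [0,0,-2,-1]
  row3 -= 3·row1 → [0,0,0,-1]
  row3 -= 0·row2 → [0,0,0,-1]

L=[[1,0,0,0],[-1,1,0,0],[-2,-1,1,0],[0,3,0,1]] U=[[-1,1,1,1],[0,-3,-2,-2],[0,0,-2,-1],[0,0,0,-1]]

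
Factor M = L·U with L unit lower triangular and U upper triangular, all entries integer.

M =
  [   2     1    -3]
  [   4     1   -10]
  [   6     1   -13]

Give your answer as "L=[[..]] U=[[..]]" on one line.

  row1 -= 2·row0 → [0,-1,-4]
  row2 -= 3·row0 → [0,-2,-4]
  row2 -= 2·row1 → [0,0,4]

L=[[1,0,0],[2,1,0],[3,2,1]] U=[[2,1,-3],[0,-1,-4],[0,0,4]]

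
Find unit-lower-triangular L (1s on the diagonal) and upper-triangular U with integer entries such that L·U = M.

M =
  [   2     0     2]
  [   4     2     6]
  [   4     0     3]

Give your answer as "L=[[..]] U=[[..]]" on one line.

  r1 -= 2·r0 → [0,2,2]
  r2 -= 2·r0 → [0,0,-1]
  r2 -= 0·r1 → [0,0,-1]

L=[[1,0,0],[2,1,0],[2,0,1]] U=[[2,0,2],[0,2,2],[0,0,-1]]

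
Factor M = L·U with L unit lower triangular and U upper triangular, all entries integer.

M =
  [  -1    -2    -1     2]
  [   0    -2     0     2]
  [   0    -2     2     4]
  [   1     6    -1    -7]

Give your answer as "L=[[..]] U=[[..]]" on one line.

L=[[1,0,0,0],[0,1,0,0],[0,1,1,0],[-1,-2,-1,1]] U=[[-1,-2,-1,2],[0,-2,0,2],[0,0,2,2],[0,0,0,1]]

  r1 -= 0·r0 → [0,-2,0,2]
  r2 -= 0·r0 → [0,-2,2,4]
  r3 -= -1·r0 → [0,4,-2,-5]
  r2 -= 1·r1 → [0,0,2,2]
  r3 -= -2·r1 → [0,0,-2,-1]
  r3 -= -1·r2 → [0,0,0,1]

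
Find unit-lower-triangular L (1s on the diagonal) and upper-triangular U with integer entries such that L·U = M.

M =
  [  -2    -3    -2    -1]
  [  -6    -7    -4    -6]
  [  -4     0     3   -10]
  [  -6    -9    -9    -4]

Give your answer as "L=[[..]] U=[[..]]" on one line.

L=[[1,0,0,0],[3,1,0,0],[2,3,1,0],[3,0,-3,1]] U=[[-2,-3,-2,-1],[0,2,2,-3],[0,0,1,1],[0,0,0,2]]

  r1 -= 3·r0 → [0,2,2,-3]
  r2 -= 2·r0 → [0,6,7,-8]
  r3 -= 3·r0 → [0,0,-3,-1]
  r2 -= 3·r1 → [0,0,1,1]
  r3 -= 0·r1 → [0,0,-3,-1]
  r3 -= -3·r2 → [0,0,0,2]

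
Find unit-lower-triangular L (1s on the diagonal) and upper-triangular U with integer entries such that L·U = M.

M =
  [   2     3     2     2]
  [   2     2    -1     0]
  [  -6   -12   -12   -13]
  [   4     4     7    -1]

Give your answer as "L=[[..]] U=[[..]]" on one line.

  r1 -= 1·r0 → [0,-1,-3,-2]
  r2 -= -3·r0 → [0,-3,-6,-7]
  r3 -= 2·r0 → [0,-2,3,-5]
  r2 -= 3·r1 → [0,0,3,-1]
  r3 -= 2·r1 → [0,0,9,-1]
  r3 -= 3·r2 → [0,0,0,2]

L=[[1,0,0,0],[1,1,0,0],[-3,3,1,0],[2,2,3,1]] U=[[2,3,2,2],[0,-1,-3,-2],[0,0,3,-1],[0,0,0,2]]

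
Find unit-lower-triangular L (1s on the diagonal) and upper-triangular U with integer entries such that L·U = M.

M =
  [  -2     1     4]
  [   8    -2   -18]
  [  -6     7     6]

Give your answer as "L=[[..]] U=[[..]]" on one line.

  R1 -= -4·R0 → [0,2,-2]
  R2 -= 3·R0 → [0,4,-6]
  R2 -= 2·R1 → [0,0,-2]

L=[[1,0,0],[-4,1,0],[3,2,1]] U=[[-2,1,4],[0,2,-2],[0,0,-2]]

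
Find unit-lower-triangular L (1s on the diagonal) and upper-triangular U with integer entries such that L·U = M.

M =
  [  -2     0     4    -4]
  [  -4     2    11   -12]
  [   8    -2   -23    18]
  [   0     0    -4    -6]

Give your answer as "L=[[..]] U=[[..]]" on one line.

  row1 -= 2·row0 → [0,2,3,-4]
  row2 -= -4·row0 → [0,-2,-7,2]
  row3 -= 0·row0 → [0,0,-4,-6]
  row2 -= -1·row1 → [0,0,-4,-2]
  row3 -= 0·row1 → [0,0,-4,-6]
  row3 -= 1·row2 → [0,0,0,-4]

L=[[1,0,0,0],[2,1,0,0],[-4,-1,1,0],[0,0,1,1]] U=[[-2,0,4,-4],[0,2,3,-4],[0,0,-4,-2],[0,0,0,-4]]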